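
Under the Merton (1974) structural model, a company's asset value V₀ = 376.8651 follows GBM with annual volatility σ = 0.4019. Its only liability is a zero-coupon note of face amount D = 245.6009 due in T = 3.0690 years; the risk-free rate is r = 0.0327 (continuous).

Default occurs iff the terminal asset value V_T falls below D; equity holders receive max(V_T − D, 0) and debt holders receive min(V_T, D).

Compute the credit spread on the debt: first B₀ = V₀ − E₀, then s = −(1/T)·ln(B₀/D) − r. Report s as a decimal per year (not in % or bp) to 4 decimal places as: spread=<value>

spread=0.0401

Apply the equity-as-call identities (strike 245.6009, horizon 3.0690 years):
d₁ = [ln(V₀/D) + (r + σ²/2)T] / (σ√T)
   = [ln(376.8651/245.6009) + (0.0327 + 0.5·0.4019²)·3.0690] / (0.4019·√3.0690)
   = [0.428179 + 0.348214] / 0.704071 = 1.102721
d₂ = d₁ − σ√T = 1.102721 − 0.704071 = 0.398650
N(d₁) = 0.864926,  N(d₂) = 0.654924,  e^(−rT) = 0.904515
E₀ = V₀·N(d₁) − D·e^(−rT)·N(d₂)
   = 376.8651·0.864926 − 245.6009·0.904515·0.654924 = 180.469077
B₀ = V₀ − E₀ = 376.8651 − 180.469077 = 196.396023
spread = −(1/T)·ln(B₀/D) − r = −(1/3.0690)·ln(196.396023/245.6009) − 0.0327 = 0.04014937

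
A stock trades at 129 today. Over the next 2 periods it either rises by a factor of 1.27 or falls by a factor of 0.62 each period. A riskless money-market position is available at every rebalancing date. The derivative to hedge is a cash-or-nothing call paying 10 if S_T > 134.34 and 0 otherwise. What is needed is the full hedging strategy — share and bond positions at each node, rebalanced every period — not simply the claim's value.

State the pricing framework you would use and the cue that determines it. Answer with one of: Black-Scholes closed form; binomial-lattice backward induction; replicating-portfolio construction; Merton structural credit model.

Key observation: the deliverable is the dynamic trading strategy on the 2-step tree (spot 129, moves 1.27 and 0.62), so the valuation must go through the node-by-node replicating-portfolio solve.

framework: replicating-portfolio construction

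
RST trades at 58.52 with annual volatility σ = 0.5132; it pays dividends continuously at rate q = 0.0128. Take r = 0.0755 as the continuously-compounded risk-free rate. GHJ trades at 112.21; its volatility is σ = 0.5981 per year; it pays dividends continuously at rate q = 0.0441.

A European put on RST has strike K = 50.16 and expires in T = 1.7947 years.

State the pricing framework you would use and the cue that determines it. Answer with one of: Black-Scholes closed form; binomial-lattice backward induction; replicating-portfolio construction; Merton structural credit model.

Key observation: a European claim on RST (strike 50.16) — a lognormal (GBM) underlying with constant rate and volatility — has an exact closed-form value; no lattice or capital structure is involved.

framework: Black-Scholes closed form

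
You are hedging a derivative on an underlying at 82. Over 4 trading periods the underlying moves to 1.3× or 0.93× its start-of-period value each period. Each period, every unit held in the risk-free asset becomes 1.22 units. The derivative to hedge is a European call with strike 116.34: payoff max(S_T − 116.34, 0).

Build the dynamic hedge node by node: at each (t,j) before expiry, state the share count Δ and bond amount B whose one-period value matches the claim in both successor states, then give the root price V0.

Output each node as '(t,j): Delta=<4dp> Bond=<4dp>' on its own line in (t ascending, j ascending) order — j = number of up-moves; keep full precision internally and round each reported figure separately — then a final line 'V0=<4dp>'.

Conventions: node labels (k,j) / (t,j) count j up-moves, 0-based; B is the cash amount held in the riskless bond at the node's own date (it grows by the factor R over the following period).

No-arbitrage ⇒ martingale measure with p* = (R−d)/(u−d) = 0.7838.
Payoffs at expiry: V(4,0)=0.0000, V(4,1)=0.0000, V(4,2)=3.5178, V(4,3)=51.2032, V(4,4)=117.8602
(3,0): S=65.9573. Δ = (V_up−V_dn)/(S_up−S_dn) = (0.0000−0.0000)/(85.7445−61.3403) = 0.0000. V = [p*·0.0000 + (1−p*)·0.0000]/1.22 = 0.0000. B = V − Δ·S = 0.0000.
(3,1): S=92.1983. Δ = (V_up−V_dn)/(S_up−S_dn) = (3.5178−0.0000)/(119.8578−85.7445) = 0.1031. V = [p*·3.5178 + (1−p*)·0.0000]/1.22 = 2.2600. B = V − Δ·S = -7.2477.
(3,2): S=128.8794. Δ = (V_up−V_dn)/(S_up−S_dn) = (51.2032−3.5178)/(167.5432−119.8578) = 1.0000. V = [p*·51.2032 + (1−p*)·3.5178]/1.22 = 33.5187. B = V − Δ·S = -95.3607.
(3,3): S=180.1540. Δ = (V_up−V_dn)/(S_up−S_dn) = (117.8602−51.2032)/(234.2002−167.5432) = 1.0000. V = [p*·117.8602 + (1−p*)·51.2032]/1.22 = 84.7933. B = V − Δ·S = -95.3607.
(2,0): S=70.9218. Δ = (V_up−V_dn)/(S_up−S_dn) = (2.2600−0.0000)/(92.1983−65.9573) = 0.0861. V = [p*·2.2600 + (1−p*)·0.0000]/1.22 = 1.4519. B = V − Δ·S = -4.6562.
(2,1): S=99.1380. Δ = (V_up−V_dn)/(S_up−S_dn) = (33.5187−2.2600)/(128.8794−92.1983) = 0.8522. V = [p*·33.5187 + (1−p*)·2.2600]/1.22 = 21.9345. B = V − Δ·S = -62.5485.
(2,2): S=138.5800. Δ = (V_up−V_dn)/(S_up−S_dn) = (84.7933−33.5187)/(180.1540−128.8794) = 1.0000. V = [p*·84.7933 + (1−p*)·33.5187]/1.22 = 60.4155. B = V − Δ·S = -78.1645.
(1,0): S=76.2600. Δ = (V_up−V_dn)/(S_up−S_dn) = (21.9345−1.4519)/(99.1380−70.9218) = 0.7259. V = [p*·21.9345 + (1−p*)·1.4519]/1.22 = 14.3491. B = V − Δ·S = -41.0092.
(1,1): S=106.6000. Δ = (V_up−V_dn)/(S_up−S_dn) = (60.4155−21.9345)/(138.5800−99.1380) = 0.9756. V = [p*·60.4155 + (1−p*)·21.9345]/1.22 = 42.7011. B = V − Δ·S = -61.3017.
(0,0): S=82.0000. Δ = (V_up−V_dn)/(S_up−S_dn) = (42.7011−14.3491)/(106.6000−76.2600) = 0.9345. V = [p*·42.7011 + (1−p*)·14.3491]/1.22 = 29.9762. B = V − Δ·S = -46.6509.
Verification: the root portfolio costs Δ(0,0)·S0 + B(0,0) = 29.9762, matching V0.

(0,0): Delta=0.9345 Bond=-46.6509
(1,0): Delta=0.7259 Bond=-41.0092
(1,1): Delta=0.9756 Bond=-61.3017
(2,0): Delta=0.0861 Bond=-4.6562
(2,1): Delta=0.8522 Bond=-62.5485
(2,2): Delta=1.0000 Bond=-78.1645
(3,0): Delta=0.0000 Bond=0.0000
(3,1): Delta=0.1031 Bond=-7.2477
(3,2): Delta=1.0000 Bond=-95.3607
(3,3): Delta=1.0000 Bond=-95.3607
V0=29.9762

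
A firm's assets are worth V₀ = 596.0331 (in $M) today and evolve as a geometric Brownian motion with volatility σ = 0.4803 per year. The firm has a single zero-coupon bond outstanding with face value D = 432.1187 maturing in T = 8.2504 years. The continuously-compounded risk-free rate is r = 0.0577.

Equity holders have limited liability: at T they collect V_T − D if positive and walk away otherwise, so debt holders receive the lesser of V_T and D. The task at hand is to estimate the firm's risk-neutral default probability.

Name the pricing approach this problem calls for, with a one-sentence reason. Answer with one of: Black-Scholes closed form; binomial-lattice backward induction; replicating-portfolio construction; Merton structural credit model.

Key observation: a levered firm with one bullet debt due at 8.2504 years is the canonical structural-credit setup: equity is a call on the firm's assets struck at the face value.

framework: Merton structural credit model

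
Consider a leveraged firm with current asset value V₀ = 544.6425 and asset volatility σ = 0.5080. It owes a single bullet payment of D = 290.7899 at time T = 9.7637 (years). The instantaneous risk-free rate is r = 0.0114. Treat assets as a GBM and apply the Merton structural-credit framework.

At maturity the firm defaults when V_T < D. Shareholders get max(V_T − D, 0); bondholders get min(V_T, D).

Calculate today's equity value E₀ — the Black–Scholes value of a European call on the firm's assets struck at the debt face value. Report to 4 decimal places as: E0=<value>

Apply the equity-as-call identities (strike 290.7899, horizon 9.7637 years):
d₁ = [ln(V₀/D) + (r + σ²/2)T] / (σ√T)
   = [ln(544.6425/290.7899) + (0.0114 + 0.5·0.5080²)·9.7637] / (0.5080·√9.7637)
   = [0.627529 + 1.371136] / 1.587344 = 1.259125
d₂ = d₁ − σ√T = 1.259125 − 1.587344 = -0.328218
N(d₁) = 0.896007,  N(d₂) = 0.371373,  e^(−rT) = 0.894665
E₀ = V₀·N(d₁) − D·e^(−rT)·N(d₂)
   = 544.6425·0.896007 − 290.7899·0.894665·0.371373 = 391.387450

E0=391.3874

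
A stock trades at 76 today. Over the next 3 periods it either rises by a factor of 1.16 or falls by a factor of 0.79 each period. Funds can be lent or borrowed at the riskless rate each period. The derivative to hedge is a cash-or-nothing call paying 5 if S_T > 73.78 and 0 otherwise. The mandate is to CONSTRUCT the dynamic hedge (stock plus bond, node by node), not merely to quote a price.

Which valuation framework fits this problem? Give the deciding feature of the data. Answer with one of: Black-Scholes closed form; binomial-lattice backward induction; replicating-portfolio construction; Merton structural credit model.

framework: replicating-portfolio construction

Key observation: the task asks for the hedge itself — share and bond holdings at every node of the 3-period tree on spot 76 with factors 1.16/0.79 — which is exactly what the replicating-portfolio construction produces.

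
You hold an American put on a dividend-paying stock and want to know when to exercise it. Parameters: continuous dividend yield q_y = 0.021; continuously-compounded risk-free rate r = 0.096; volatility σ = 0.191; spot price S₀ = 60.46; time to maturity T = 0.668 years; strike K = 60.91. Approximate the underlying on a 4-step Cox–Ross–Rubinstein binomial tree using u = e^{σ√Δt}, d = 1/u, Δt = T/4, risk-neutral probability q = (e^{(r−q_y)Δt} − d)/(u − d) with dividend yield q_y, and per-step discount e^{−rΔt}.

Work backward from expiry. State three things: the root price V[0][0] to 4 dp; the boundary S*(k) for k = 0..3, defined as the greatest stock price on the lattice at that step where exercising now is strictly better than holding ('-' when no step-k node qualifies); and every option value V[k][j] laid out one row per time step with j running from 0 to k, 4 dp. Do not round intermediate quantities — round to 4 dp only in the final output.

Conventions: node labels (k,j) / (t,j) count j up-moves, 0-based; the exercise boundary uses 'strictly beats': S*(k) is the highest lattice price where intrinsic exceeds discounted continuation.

price = 2.8183
boundary = - - 51.7216 55.9204
tree:
2.8183
5.2174 1.0233
9.1884 2.2622 0.0839
13.0719 4.9896 0.1943 0.0000
16.6638 9.1884 0.4500 0.0000 0.0000

Δt=0.16700, u=1.08118, d=0.92492, q=0.56115, disc=e^(-rΔt)=0.98410
k=4 terminal: V=max(K-S,0) → 16.6638 9.1884 0.4500 0.0000 0.0000
k=3: j=0 S=47.8381 intr=13.0719 cont=12.2707 V=13.0719[EX]; j=1 S=55.9204 intr=4.9896 cont=4.2167 V=4.9896[EX]; j=2 S=65.3682 intr=0.0000 cont=0.1943 V=0.1943[hold]; j=3 S=76.4122 intr=0.0000 cont=0.0000 V=0.0000[hold]  S*(3)=55.9204
k=2: j=0 S=51.7216 intr=9.1884 cont=8.4008 V=9.1884[EX]; j=1 S=60.4600 intr=0.4500 cont=2.2622 V=2.2622[hold]; j=2 S=70.6748 intr=0.0000 cont=0.0839 V=0.0839[hold]  S*(2)=51.7216
k=1: j=0 S=55.9204 intr=4.9896 cont=5.2174 V=5.2174[hold]; j=1 S=65.3682 intr=0.0000 cont=1.0233 V=1.0233[hold]  S*(1)=-
k=0: j=0 S=60.4600 intr=0.4500 cont=2.8183 V=2.8183[hold]  S*(0)=-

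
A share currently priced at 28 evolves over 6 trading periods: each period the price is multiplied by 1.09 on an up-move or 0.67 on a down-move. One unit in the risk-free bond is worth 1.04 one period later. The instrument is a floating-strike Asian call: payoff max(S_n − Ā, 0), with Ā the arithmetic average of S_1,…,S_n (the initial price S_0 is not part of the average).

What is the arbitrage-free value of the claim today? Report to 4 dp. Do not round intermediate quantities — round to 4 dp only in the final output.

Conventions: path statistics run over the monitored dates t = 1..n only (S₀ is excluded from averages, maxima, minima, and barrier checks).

price = 3.7271

With p* = (R−d)/(u−d) = 0.8810, sum probability × payoff across the paths and divide by R^6.
Enumerate all 2^6 = 64 price paths (U = up ×1.09, D = down ×0.67); each path with k up-moves has probability p*^k·(1−p*)^(6−k).
DDDDDD: Ā=8.6177, payoff=0.0000, prob=0.000003
UDDDDD: Ā=14.0198, payoff=0.0000, prob=0.000021
DUDDDD: Ā=12.0598, payoff=0.0000, prob=0.000021
UUDDDD: Ā=19.6197, payoff=0.0000, prob=0.000156
DDUDDD: Ā=10.7466, payoff=0.0000, prob=0.000021
UDUDDD: Ā=17.4833, payoff=0.0000, prob=0.000156
DUUDDD: Ā=15.5233, payoff=0.0000, prob=0.000156
UUUDDD: Ā=25.2543, payoff=0.0000, prob=0.001154
DDDUDD: Ā=9.8668, payoff=0.0000, prob=0.000021
UDDUDD: Ā=16.0519, payoff=0.0000, prob=0.000156
DUDUDD: Ā=14.0919, payoff=0.0000, prob=0.000156
UUDUDD: Ā=22.9256, payoff=0.0000, prob=0.001154
DDUUDD: Ā=12.7787, payoff=0.0000, prob=0.000156
UDUUDD: Ā=20.7892, payoff=0.0000, prob=0.001154
DUUUDD: Ā=18.8292, payoff=0.0000, prob=0.001154
UUUUDD: Ā=30.6326, payoff=0.0000, prob=0.008536
DDDDUD: Ā=9.2773, payoff=0.0000, prob=0.000021
UDDDUD: Ā=15.0929, payoff=0.0000, prob=0.000156
DUDDUD: Ā=13.1329, payoff=0.0000, prob=0.000156
UUDDUD: Ā=21.3654, payoff=0.0000, prob=0.001154
DDUDUD: Ā=11.8197, payoff=0.0000, prob=0.000156
UDUDUD: Ā=19.2290, payoff=0.0000, prob=0.001154
DUUDUD: Ā=17.2690, payoff=0.0000, prob=0.001154
UUUDUD: Ā=28.0943, payoff=0.0000, prob=0.008536
DDDUUD: Ā=10.9398, payoff=0.0000, prob=0.000156
UDDUUD: Ā=17.7976, payoff=0.0000, prob=0.001154
DUDUUD: Ā=15.8376, payoff=0.0000, prob=0.001154
UUDUUD: Ā=25.7657, payoff=0.0000, prob=0.008536
DDUUUD: Ā=14.5244, payoff=0.0000, prob=0.001154
UDUUUD: Ā=23.6293, payoff=0.0000, prob=0.008536
DUUUUD: Ā=21.6693, payoff=0.0000, prob=0.008536
UUUUUD: Ā=35.2530, payoff=0.0000, prob=0.063166
DDDDDU: Ā=8.8823, payoff=0.0000, prob=0.000021
UDDDDU: Ā=14.4503, payoff=0.0000, prob=0.000156
DUDDDU: Ā=12.4903, payoff=0.0000, prob=0.000156
UUDDDU: Ā=20.3201, payoff=0.0000, prob=0.001154
DDUDDU: Ā=11.1771, payoff=0.0000, prob=0.000156
UDUDDU: Ā=18.1837, payoff=0.0000, prob=0.001154
DUUDDU: Ā=16.2237, payoff=0.0000, prob=0.001154
UUUDDU: Ā=26.3937, payoff=0.0000, prob=0.008536
DDDUDU: Ā=10.2973, payoff=0.0000, prob=0.000156
UDDUDU: Ā=16.7523, payoff=0.0000, prob=0.001154
DUDUDU: Ā=14.7923, payoff=0.0000, prob=0.001154
UUDUDU: Ā=24.0650, payoff=0.0000, prob=0.008536
DDUUDU: Ā=13.4791, payoff=0.0000, prob=0.001154
UDUUDU: Ā=21.9286, payoff=0.0000, prob=0.008536
DUUUDU: Ā=19.9686, payoff=0.0000, prob=0.008536
UUUUDU: Ā=32.4863, payoff=0.0000, prob=0.063166
DDDDUU: Ā=9.7078, payoff=0.0000, prob=0.000156
UDDDUU: Ā=15.7932, payoff=0.0000, prob=0.001154
DUDDUU: Ā=13.8332, payoff=0.0000, prob=0.001154
UUDDUU: Ā=22.5048, payoff=0.0000, prob=0.008536
DDUDUU: Ā=12.5200, payoff=0.0000, prob=0.001154
UDUDUU: Ā=20.3684, payoff=0.0000, prob=0.008536
DUUDUU: Ā=18.4084, payoff=0.0000, prob=0.008536
UUUDUU: Ā=29.9480, payoff=0.0000, prob=0.063166
DDDUUU: Ā=11.6402, payoff=0.0000, prob=0.001154
UDDUUU: Ā=18.9370, payoff=0.0000, prob=0.008536
DUDUUU: Ā=16.9770, payoff=0.7654, prob=0.008536
UUDUUU: Ā=27.6194, payoff=1.2452, prob=0.063166
DDUUUU: Ā=15.6638, payoff=2.0786, prob=0.008536
UDUUUU: Ā=25.4830, payoff=3.3816, prob=0.063166
DUUUUU: Ā=23.5230, payoff=5.3416, prob=0.063166
UUUUUU: Ā=38.2687, payoff=8.6901, prob=0.467428
Price = Σ prob·payoff / R^6 = 4.715943 / 1.265319 = 3.7271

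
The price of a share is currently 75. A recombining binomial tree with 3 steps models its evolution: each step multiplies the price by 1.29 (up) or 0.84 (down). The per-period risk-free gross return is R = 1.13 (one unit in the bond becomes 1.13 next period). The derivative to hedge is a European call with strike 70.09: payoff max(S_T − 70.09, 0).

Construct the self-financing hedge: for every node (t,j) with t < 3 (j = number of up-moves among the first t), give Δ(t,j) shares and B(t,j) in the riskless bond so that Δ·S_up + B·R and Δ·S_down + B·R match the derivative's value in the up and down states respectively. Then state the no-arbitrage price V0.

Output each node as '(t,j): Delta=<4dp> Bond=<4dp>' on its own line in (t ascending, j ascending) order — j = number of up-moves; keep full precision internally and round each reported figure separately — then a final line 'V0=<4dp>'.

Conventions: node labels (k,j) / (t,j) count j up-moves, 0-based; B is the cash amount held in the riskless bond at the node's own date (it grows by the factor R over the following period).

Since d<R<u, set p* = (R−d)/(u−d) = 0.6444; price each node as the discounted p*-expectation of its children.
Terminal payoffs: V(3,0)=0.0000, V(3,1)=0.0000, V(3,2)=34.7483, V(3,3)=90.9117
Node (2,0) S=52.9200: V=(p*·0.0000+(1−p*)·0.0000)/1.13=0.0000; Δ=(0.0000−0.0000)/(68.2668−44.4528)=0.0000; B=V−Δ·S=0.0000
Node (2,1) S=81.2700: V=(p*·34.7483+(1−p*)·0.0000)/1.13=19.8171; Δ=(34.7483−0.0000)/(104.8383−68.2668)=0.9501; B=V−Δ·S=-57.4013
Node (2,2) S=124.8075: V=(p*·90.9117+(1−p*)·34.7483)/1.13=62.7810; Δ=(90.9117−34.7483)/(161.0017−104.8383)=1.0000; B=V−Δ·S=-62.0265
Node (1,0) S=63.0000: V=(p*·19.8171+(1−p*)·0.0000)/1.13=11.3018; Δ=(19.8171−0.0000)/(81.2700−52.9200)=0.6990; B=V−Δ·S=-32.7363
Node (1,1) S=96.7500: V=(p*·62.7810+(1−p*)·19.8171)/1.13=42.0398; Δ=(62.7810−19.8171)/(124.8075−81.2700)=0.9868; B=V−Δ·S=-53.4354
Node (0,0) S=75.0000: V=(p*·42.0398+(1−p*)·11.3018)/1.13=27.5316; Δ=(42.0398−11.3018)/(96.7500−63.0000)=0.9108; B=V−Δ·S=-40.7750
As a check, the time-0 holding Δ(0,0)·S0 + B(0,0) comes to 27.5316 — exactly V0.

(0,0): Delta=0.9108 Bond=-40.7750
(1,0): Delta=0.6990 Bond=-32.7363
(1,1): Delta=0.9868 Bond=-53.4354
(2,0): Delta=0.0000 Bond=0.0000
(2,1): Delta=0.9501 Bond=-57.4013
(2,2): Delta=1.0000 Bond=-62.0265
V0=27.5316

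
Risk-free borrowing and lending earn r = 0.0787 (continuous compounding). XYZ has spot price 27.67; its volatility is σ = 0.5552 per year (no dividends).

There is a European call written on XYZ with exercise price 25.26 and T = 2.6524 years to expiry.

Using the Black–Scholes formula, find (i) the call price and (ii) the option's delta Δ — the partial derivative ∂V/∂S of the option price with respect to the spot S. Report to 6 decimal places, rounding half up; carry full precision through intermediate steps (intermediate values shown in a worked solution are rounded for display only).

price = 12.409143
Δ = 0.783405

σ√T = 0.5552·√2.6524 = 0.904209
d₁ = (ln(S/K) + (r+σ²/2)T) / (σ√T) = (ln(27.67/25.26) + (0.0787+0.5552²/2)·2.6524) / 0.904209 = (0.091127 + 0.617541) / 0.904209 = 0.783743
d₂ = d₁ − σ√T = 0.783743 − 0.904209 = -0.120466
e^{−rT} = 0.811603
N(d₁) = 0.783405,  N(d₂) = 0.452057
Call price V = S·N(d₁) − K·e^{−rT}·N(d₂) = 21.676804 − 9.267661 = 12.409143
Δ = N(d₁) = 0.783405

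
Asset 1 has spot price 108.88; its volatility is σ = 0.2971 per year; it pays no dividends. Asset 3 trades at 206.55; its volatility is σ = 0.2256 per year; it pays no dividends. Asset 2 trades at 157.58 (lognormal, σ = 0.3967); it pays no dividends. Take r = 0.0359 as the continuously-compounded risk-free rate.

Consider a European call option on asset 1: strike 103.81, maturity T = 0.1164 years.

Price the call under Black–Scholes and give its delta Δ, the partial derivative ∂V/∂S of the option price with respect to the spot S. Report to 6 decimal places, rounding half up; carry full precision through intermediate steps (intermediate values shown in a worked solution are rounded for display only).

σ√T = 0.2971·√0.1164 = 0.101363
d₁ = (ln(S/K) + (r+σ²/2)T) / (σ√T) = (ln(108.88/103.81) + (0.0359+0.2971²/2)·0.1164) / 0.101363 = (0.047684 + 0.009316) / 0.101363 = 0.562336
d₂ = d₁ − σ√T = 0.562336 − 0.101363 = 0.460973
e^{−rT} = 0.995830
N(d₁) = 0.713056,  N(d₂) = 0.677591
Call price V = S·N(d₁) − K·e^{−rT}·N(d₂) = 77.637590 − 70.047406 = 7.590184
Δ = N(d₁) = 0.713056

price = 7.590184
Δ = 0.713056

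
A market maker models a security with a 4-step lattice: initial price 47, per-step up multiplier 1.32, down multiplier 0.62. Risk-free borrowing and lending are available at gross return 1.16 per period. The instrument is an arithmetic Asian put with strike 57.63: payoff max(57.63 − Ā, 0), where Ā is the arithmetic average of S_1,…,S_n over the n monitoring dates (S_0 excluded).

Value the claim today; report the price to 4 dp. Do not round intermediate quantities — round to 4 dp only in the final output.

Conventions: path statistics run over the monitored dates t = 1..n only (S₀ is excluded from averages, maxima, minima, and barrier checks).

Set p* = 0.7714 (from d < R < u); the path-dependent value is the discounted p*-expectation over all price paths.
Enumerate all 2^4 = 16 price paths (U = up ×1.32, D = down ×0.62); each path with k up-moves has probability p*^k·(1−p*)^(4−k).
DDDD: Ā=16.3383, payoff=41.2917, prob=0.002730
UDDD: Ā=34.7847, payoff=22.8453, prob=0.009212
DUDD: Ā=26.5597, payoff=31.0703, prob=0.009212
UUDD: Ā=56.5465, payoff=1.0835, prob=0.031091
DDUD: Ā=21.4602, payoff=36.1698, prob=0.009212
UDUD: Ā=45.6895, payoff=11.9405, prob=0.031091
DUUD: Ā=37.4645, payoff=20.1655, prob=0.031091
UUUD: Ā=79.7631, payoff=0.0000, prob=0.104932
DDDU: Ā=18.2985, payoff=39.3315, prob=0.009212
UDDU: Ā=38.9581, payoff=18.6719, prob=0.031091
DUDU: Ā=30.7331, payoff=26.8969, prob=0.031091
UUDU: Ā=65.4319, payoff=0.0000, prob=0.104932
DDUU: Ā=25.6336, payoff=31.9964, prob=0.031091
UDUU: Ā=54.5749, payoff=3.0551, prob=0.104932
DUUU: Ā=46.3499, payoff=11.2801, prob=0.104932
UUUU: Ā=98.6803, payoff=0.0000, prob=0.354146
Price = Σ prob·payoff / R^4 = 6.252629 / 1.810639 = 3.4533

price = 3.4533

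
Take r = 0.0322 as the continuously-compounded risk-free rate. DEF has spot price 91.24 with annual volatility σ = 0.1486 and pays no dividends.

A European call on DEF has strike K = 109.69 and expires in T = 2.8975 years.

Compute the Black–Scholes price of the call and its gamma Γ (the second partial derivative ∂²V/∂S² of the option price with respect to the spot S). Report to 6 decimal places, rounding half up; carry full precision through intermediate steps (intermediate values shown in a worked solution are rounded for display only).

price = 5.890249
Γ = 0.016824

σ√T = 0.1486·√2.8975 = 0.252948
d₁ = (ln(S/K) + (r+σ²/2)T) / (σ√T) = (ln(91.24/109.69) + (0.0322+0.1486²/2)·2.8975) / 0.252948 = (-0.184165 + 0.125291) / 0.252948 = -0.232752
d₂ = d₁ − σ√T = -0.232752 − 0.252948 = -0.485700
e^{−rT} = 0.910921
N(d₁) = 0.407977,  N(d₂) = 0.313590
Call price V = S·N(d₁) − K·e^{−rT}·N(d₂) = 37.223819 − 31.333570 = 5.890249
φ(d₁) = (1/√(2π))·e^{−d₁²/2} = 0.388281
Γ = φ(d₁) / (S·σ·√T) = 0.016824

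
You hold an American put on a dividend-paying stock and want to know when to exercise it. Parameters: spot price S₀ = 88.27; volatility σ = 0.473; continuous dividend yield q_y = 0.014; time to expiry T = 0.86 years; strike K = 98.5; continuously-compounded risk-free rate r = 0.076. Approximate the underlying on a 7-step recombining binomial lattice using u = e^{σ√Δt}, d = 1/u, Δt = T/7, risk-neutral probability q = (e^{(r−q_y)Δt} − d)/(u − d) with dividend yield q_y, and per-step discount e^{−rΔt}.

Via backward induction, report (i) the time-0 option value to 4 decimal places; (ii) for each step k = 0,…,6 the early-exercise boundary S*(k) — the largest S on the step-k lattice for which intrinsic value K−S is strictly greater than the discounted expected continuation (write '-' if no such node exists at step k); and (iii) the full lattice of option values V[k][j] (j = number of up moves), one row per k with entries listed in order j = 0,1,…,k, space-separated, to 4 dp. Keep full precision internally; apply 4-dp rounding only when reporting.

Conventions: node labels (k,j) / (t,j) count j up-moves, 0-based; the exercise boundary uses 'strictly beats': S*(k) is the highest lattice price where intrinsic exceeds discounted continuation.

price = 19.1033
boundary = - - 63.3591 53.6793 63.3591 53.6793 63.3591
tree:
19.1033
26.3823 11.6403
35.1409 17.4683 5.5938
44.8207 25.3182 9.3588 1.6499
53.0217 35.1409 15.2381 3.2126 0.0000
59.9697 44.8207 23.8590 6.2554 0.0000 0.0000
65.8563 53.0217 35.1409 12.1799 0.0000 0.0000 0.0000
70.8435 59.9697 44.8207 23.7156 0.0000 0.0000 0.0000 0.0000

params: Δt=0.12286 u=1.18033 d=0.84722 q=0.48160 e^(-rΔt)=0.99071
t_7 payoffs: 70.8435 59.9697 44.8207 23.7156 0.0000 0.0000 0.0000 0.0000
t_6: node(6,0) S=32.6437 payoff=65.8563 vs cont=64.9969 → 65.8563 [stop]  node(6,1) S=45.4783 payoff=53.0217 vs cont=52.1844 → 53.0217 [stop]  node(6,2) S=63.3591 payoff=35.1409 vs cont=34.3344 → 35.1409 [stop]  node(6,3) S=88.2700 payoff=10.2300 vs cont=12.1799 → 12.1799 [wait]  node(6,4) S=122.9752 payoff=0.0000 vs cont=0.0000 → 0.0000 [wait]  node(6,5) S=171.3254 payoff=0.0000 vs cont=0.0000 → 0.0000 [wait]  node(6,6) S=238.6856 payoff=0.0000 vs cont=0.0000 → 0.0000 [wait]  ⇒ S*(6)=63.3591
t_5: node(5,0) S=38.5303 payoff=59.9697 vs cont=59.1205 → 59.9697 [stop]  node(5,1) S=53.6793 payoff=44.8207 vs cont=43.9976 → 44.8207 [stop]  node(5,2) S=74.7844 payoff=23.7156 vs cont=23.8590 → 23.8590 [wait]  node(5,3) S=104.1874 payoff=0.0000 vs cont=6.2554 → 6.2554 [wait]  node(5,4) S=145.1509 payoff=0.0000 vs cont=0.0000 → 0.0000 [wait]  node(5,5) S=202.2200 payoff=0.0000 vs cont=0.0000 → 0.0000 [wait]  ⇒ S*(5)=53.6793
t_4: node(4,0) S=45.4783 payoff=53.0217 vs cont=52.1844 → 53.0217 [stop]  node(4,1) S=63.3591 payoff=35.1409 vs cont=34.4028 → 35.1409 [stop]  node(4,2) S=88.2700 payoff=10.2300 vs cont=15.2381 → 15.2381 [wait]  node(4,3) S=122.9752 payoff=0.0000 vs cont=3.2126 → 3.2126 [wait]  node(4,4) S=171.3254 payoff=0.0000 vs cont=0.0000 → 0.0000 [wait]  ⇒ S*(4)=63.3591
t_3: node(3,0) S=53.6793 payoff=44.8207 vs cont=43.9976 → 44.8207 [stop]  node(3,1) S=74.7844 payoff=23.7156 vs cont=25.3182 → 25.3182 [wait]  node(3,2) S=104.1874 payoff=0.0000 vs cont=9.3588 → 9.3588 [wait]  node(3,3) S=145.1509 payoff=0.0000 vs cont=1.6499 → 1.6499 [wait]  ⇒ S*(3)=53.6793
t_2: node(2,0) S=63.3591 payoff=35.1409 vs cont=35.0990 → 35.1409 [stop]  node(2,1) S=88.2700 payoff=10.2300 vs cont=17.4683 → 17.4683 [wait]  node(2,2) S=122.9752 payoff=0.0000 vs cont=5.5938 → 5.5938 [wait]  ⇒ S*(2)=63.3591
t_1: node(1,0) S=74.7844 payoff=23.7156 vs cont=26.3823 → 26.3823 [wait]  node(1,1) S=104.1874 payoff=0.0000 vs cont=11.6403 → 11.6403 [wait]  ⇒ S*(1)=-
t_0: node(0,0) S=88.2700 payoff=10.2300 vs cont=19.1033 → 19.1033 [wait]  ⇒ S*(0)=-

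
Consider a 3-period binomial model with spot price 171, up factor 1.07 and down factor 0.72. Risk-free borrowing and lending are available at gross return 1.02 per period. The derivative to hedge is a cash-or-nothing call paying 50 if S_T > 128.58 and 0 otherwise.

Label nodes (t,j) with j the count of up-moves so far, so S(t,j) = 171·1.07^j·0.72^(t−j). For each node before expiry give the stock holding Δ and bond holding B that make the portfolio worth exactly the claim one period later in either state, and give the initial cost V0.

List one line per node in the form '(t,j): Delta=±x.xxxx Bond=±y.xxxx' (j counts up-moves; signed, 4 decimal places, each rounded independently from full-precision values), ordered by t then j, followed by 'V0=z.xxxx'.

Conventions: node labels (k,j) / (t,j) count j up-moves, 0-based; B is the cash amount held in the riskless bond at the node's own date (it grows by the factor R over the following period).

(0,0): Delta=0.1966 Bond=10.8793
(1,0): Delta=0.9750 Bond=-84.7398
(1,1): Delta=0.1094 Bond=27.0697
(2,0): Delta=0.0000 Bond=0.0000
(2,1): Delta=1.0844 Bond=-100.8403
(2,2): Delta=0.0000 Bond=49.0196
V0=44.5062

No-arbitrage ⇒ martingale measure with p* = (R−d)/(u−d) = 0.8571.
Expiry values: V(3,0)=0.0000, V(3,1)=0.0000, V(3,2)=50.0000, V(3,3)=50.0000
Node (2,0) S=88.6464: V=(p*·0.0000+(1−p*)·0.0000)/1.02=0.0000; Δ=(0.0000−0.0000)/(94.8516−63.8254)=0.0000; B=V−Δ·S=0.0000
Node (2,1) S=131.7384: V=(p*·50.0000+(1−p*)·0.0000)/1.02=42.0168; Δ=(50.0000−0.0000)/(140.9601−94.8516)=1.0844; B=V−Δ·S=-100.8403
Node (2,2) S=195.7779: V=(p*·50.0000+(1−p*)·50.0000)/1.02=49.0196; Δ=(50.0000−50.0000)/(209.4824−140.9601)=0.0000; B=V−Δ·S=49.0196
Node (1,0) S=123.1200: V=(p*·42.0168+(1−p*)·0.0000)/1.02=35.3082; Δ=(42.0168−0.0000)/(131.7384−88.6464)=0.9750; B=V−Δ·S=-84.7398
Node (1,1) S=182.9700: V=(p*·49.0196+(1−p*)·42.0168)/1.02=47.0777; Δ=(49.0196−42.0168)/(195.7779−131.7384)=0.1094; B=V−Δ·S=27.0697
Node (0,0) S=171.0000: V=(p*·47.0777+(1−p*)·35.3082)/1.02=44.5062; Δ=(47.0777−35.3082)/(182.9700−123.1200)=0.1966; B=V−Δ·S=10.8793
Sanity check at the root: Δ(0,0)·S0 + B(0,0) reproduces V0 = 44.5062.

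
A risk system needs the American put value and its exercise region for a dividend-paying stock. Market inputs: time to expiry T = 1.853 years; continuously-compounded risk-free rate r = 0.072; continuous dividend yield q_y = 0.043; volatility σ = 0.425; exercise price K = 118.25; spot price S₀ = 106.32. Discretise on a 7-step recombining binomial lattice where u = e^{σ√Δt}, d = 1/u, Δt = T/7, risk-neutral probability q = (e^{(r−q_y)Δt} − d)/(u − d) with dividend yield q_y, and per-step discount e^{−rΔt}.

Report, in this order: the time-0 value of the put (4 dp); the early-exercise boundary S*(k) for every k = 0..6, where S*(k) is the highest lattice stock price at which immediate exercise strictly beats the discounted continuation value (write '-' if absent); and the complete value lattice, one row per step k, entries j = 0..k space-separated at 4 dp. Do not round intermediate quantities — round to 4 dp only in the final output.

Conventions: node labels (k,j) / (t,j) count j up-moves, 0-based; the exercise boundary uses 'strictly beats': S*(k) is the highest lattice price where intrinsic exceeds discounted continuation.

price = 27.6287
boundary = - - - 55.1723 68.6571 55.1723 68.6571
tree:
27.6287
37.6519 17.1531
49.6489 25.3040 8.4135
63.0777 36.1391 13.7904 2.5277
73.9140 49.5929 22.0390 4.7979 0.0000
82.6220 63.0777 33.9801 9.1070 0.0000 0.0000
89.6196 73.9140 49.5929 17.2864 0.0000 0.0000 0.0000
95.2429 82.6220 63.0777 32.8121 0.0000 0.0000 0.0000 0.0000

Δt=0.26471, u=1.24441, d=0.80359, q=0.46303, disc=e^(-rΔt)=0.98112
k=7 terminal: V=max(K-S,0) → 95.2429 82.6220 63.0777 32.8121 0.0000 0.0000 0.0000 0.0000
k=6: j=0 S=28.6304 intr=89.6196 cont=87.7112 V=89.6196[EX]; j=1 S=44.3360 intr=73.9140 cont=72.1834 V=73.9140[EX]; j=2 S=68.6571 intr=49.5929 cont=48.1375 V=49.5929[EX]; j=3 S=106.3200 intr=11.9300 cont=17.2864 V=17.2864[hold]; j=4 S=164.6434 intr=0.0000 cont=0.0000 V=0.0000[hold]; j=5 S=254.9609 intr=0.0000 cont=0.0000 V=0.0000[hold]; j=6 S=394.8233 intr=0.0000 cont=0.0000 V=0.0000[hold]  S*(6)=68.6571
k=5: j=0 S=35.6280 intr=82.6220 cont=80.7928 V=82.6220[EX]; j=1 S=55.1723 intr=63.0777 cont=61.4697 V=63.0777[EX]; j=2 S=85.4379 intr=32.8121 cont=33.9801 V=33.9801[hold]; j=3 S=132.3060 intr=0.0000 cont=9.1070 V=9.1070[hold]; j=4 S=204.8844 intr=0.0000 cont=0.0000 V=0.0000[hold]; j=5 S=317.2767 intr=0.0000 cont=0.0000 V=0.0000[hold]  S*(5)=55.1723
k=4: j=0 S=44.3360 intr=73.9140 cont=72.1834 V=73.9140[EX]; j=1 S=68.6571 intr=49.5929 cont=48.6681 V=49.5929[EX]; j=2 S=106.3200 intr=11.9300 cont=22.0390 V=22.0390[hold]; j=3 S=164.6434 intr=0.0000 cont=4.7979 V=4.7979[hold]; j=4 S=254.9609 intr=0.0000 cont=0.0000 V=0.0000[hold]  S*(4)=68.6571
k=3: j=0 S=55.1723 intr=63.0777 cont=61.4697 V=63.0777[EX]; j=1 S=85.4379 intr=32.8121 cont=36.1391 V=36.1391[hold]; j=2 S=132.3060 intr=0.0000 cont=13.7904 V=13.7904[hold]; j=3 S=204.8844 intr=0.0000 cont=2.5277 V=2.5277[hold]  S*(3)=55.1723
k=2: j=0 S=68.6571 intr=49.5929 cont=49.6489 V=49.6489[hold]; j=1 S=106.3200 intr=11.9300 cont=25.3040 V=25.3040[hold]; j=2 S=164.6434 intr=0.0000 cont=8.4135 V=8.4135[hold]  S*(2)=-
k=1: j=0 S=85.4379 intr=32.8121 cont=37.6519 V=37.6519[hold]; j=1 S=132.3060 intr=0.0000 cont=17.1531 V=17.1531[hold]  S*(1)=-
k=0: j=0 S=106.3200 intr=11.9300 cont=27.6287 V=27.6287[hold]  S*(0)=-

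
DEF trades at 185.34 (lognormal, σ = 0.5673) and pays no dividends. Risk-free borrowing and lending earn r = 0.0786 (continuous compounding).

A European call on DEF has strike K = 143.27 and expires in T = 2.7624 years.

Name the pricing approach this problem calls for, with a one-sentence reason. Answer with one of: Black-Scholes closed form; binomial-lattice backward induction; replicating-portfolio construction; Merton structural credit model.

Key observation: with DEF following a GBM at constant σ and r, the European call struck at 143.27 prices in closed form — nothing here needs a stepwise model or a balance sheet.

framework: Black-Scholes closed form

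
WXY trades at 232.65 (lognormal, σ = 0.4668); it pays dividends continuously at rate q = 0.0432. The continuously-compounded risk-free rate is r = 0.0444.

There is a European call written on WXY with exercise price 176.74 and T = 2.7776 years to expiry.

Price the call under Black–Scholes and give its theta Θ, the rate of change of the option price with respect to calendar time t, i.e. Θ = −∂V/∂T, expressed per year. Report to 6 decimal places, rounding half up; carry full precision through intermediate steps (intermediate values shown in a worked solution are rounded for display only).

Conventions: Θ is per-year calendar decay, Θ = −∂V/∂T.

σ√T = 0.4668·√2.7776 = 0.777975
d₁ = (ln(S/K) + (r−q+σ²/2)T) / (σ√T) = (ln(232.65/176.74) + (0.0444−0.0432+0.4668²/2)·2.7776) / 0.777975 = (0.274855 + 0.305956) / 0.777975 = 0.746568
d₂ = d₁ − σ√T = 0.746568 − 0.777975 = -0.031407
e^{−rT} = 0.883976
e^{−qT} = 0.886927
N(d₁) = 0.772338,  N(d₂) = 0.487472
Call price V = S·e^{−qT}·N(d₁) − K·e^{−rT}·N(d₂) = 159.366975 − 76.159714 = 83.207260
φ(d₁) = (1/√(2π))·e^{−d₁²/2} = 0.301912
Θ = −S·e^{−qT}·φ(d₁)·σ/(2√T) + q·S·e^{−qT}·N(d₁) − r·K·e^{−rT}·N(d₂) = −8.724432 + 6.884653 − 3.381491 = -5.221270

price = 83.207260
Θ = -5.221270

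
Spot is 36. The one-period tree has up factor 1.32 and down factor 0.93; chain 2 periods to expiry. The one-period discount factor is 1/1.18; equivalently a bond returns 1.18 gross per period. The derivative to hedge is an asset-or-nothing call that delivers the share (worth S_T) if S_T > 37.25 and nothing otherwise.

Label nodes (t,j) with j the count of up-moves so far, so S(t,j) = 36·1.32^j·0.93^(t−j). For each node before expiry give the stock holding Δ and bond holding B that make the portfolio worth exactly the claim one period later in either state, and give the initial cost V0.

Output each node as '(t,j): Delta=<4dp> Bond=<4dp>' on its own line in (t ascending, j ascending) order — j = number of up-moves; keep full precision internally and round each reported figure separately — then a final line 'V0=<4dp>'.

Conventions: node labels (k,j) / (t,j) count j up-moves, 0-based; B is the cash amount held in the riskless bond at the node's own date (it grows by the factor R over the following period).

(0,0): Delta=1.6747 Bond=-27.1692
(1,0): Delta=3.3846 Bond=-89.3091
(1,1): Delta=1.0000 Bond=0.0000
V0=33.1184

No-arbitrage ⇒ martingale measure with p* = (R−d)/(u−d) = 0.6410.
Terminal payoffs: V(2,0)=0.0000, V(2,1)=44.1936, V(2,2)=62.7264
Node (1,0) S=33.4800: V=(p*·44.1936+(1−p*)·0.0000)/1.18=24.0078; Δ=(44.1936−0.0000)/(44.1936−31.1364)=3.3846; B=V−Δ·S=-89.3091
Node (1,1) S=47.5200: V=(p*·62.7264+(1−p*)·44.1936)/1.18=47.5200; Δ=(62.7264−44.1936)/(62.7264−44.1936)=1.0000; B=V−Δ·S=0.0000
Node (0,0) S=36.0000: V=(p*·47.5200+(1−p*)·24.0078)/1.18=33.1184; Δ=(47.5200−24.0078)/(47.5200−33.4800)=1.6747; B=V−Δ·S=-27.1692
Check: Δ(0,0)·S0 + B(0,0) = 33.1184 = V0.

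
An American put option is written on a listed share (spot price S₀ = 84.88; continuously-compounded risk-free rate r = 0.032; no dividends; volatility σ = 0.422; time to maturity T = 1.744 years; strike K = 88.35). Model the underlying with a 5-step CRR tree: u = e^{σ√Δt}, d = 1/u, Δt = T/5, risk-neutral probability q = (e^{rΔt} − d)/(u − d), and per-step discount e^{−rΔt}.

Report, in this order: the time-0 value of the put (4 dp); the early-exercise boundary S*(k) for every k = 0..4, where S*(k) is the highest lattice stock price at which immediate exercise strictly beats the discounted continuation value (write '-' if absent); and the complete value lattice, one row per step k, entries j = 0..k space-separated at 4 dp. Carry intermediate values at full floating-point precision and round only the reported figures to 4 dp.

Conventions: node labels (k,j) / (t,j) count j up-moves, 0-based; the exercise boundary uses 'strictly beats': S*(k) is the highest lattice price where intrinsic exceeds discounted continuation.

Δt=0.34880  u=1.28304  d=0.77940  q=0.46030  discount=0.98890
step 5 (expiry): payoffs max(K−S,0) = 63.9377 48.1628 22.1945 0.0000 0.0000 0.0000
step 4: (k=4,j=0): S=31.3219, K−S=57.0281, hold=56.0475 ⇒ V=57.0281 exercise | (k=4,j=1): S=51.5616, K−S=36.7884, hold=35.8077 ⇒ V=36.7884 exercise | (k=4,j=2): S=84.8800, K−S=3.4700, hold=11.8454 ⇒ V=11.8454 continue | (k=4,j=3): S=139.7282, K−S=0.0000, hold=0.0000 ⇒ V=0.0000 continue | (k=4,j=4): S=230.0184, K−S=0.0000, hold=0.0000 ⇒ V=0.0000 continue  boundary S*=51.5616
step 3: (k=3,j=0): S=40.1872, K−S=48.1628, hold=47.1822 ⇒ V=48.1628 exercise | (k=3,j=1): S=66.1555, K−S=22.1945, hold=25.0263 ⇒ V=25.0263 continue | (k=3,j=2): S=108.9042, K−S=0.0000, hold=6.3220 ⇒ V=6.3220 continue | (k=3,j=3): S=179.2765, K−S=0.0000, hold=0.0000 ⇒ V=0.0000 continue  boundary S*=40.1872
step 2: (k=2,j=0): S=51.5616, K−S=36.7884, hold=37.0967 ⇒ V=37.0967 continue | (k=2,j=1): S=84.8800, K−S=3.4700, hold=16.2345 ⇒ V=16.2345 continue | (k=2,j=2): S=139.7282, K−S=0.0000, hold=3.3741 ⇒ V=3.3741 continue  boundary S*=-
step 1: (k=1,j=0): S=66.1555, K−S=22.1945, hold=27.1887 ⇒ V=27.1887 continue | (k=1,j=1): S=108.9042, K−S=0.0000, hold=10.2004 ⇒ V=10.2004 continue  boundary S*=-
step 0: (k=0,j=0): S=84.8800, K−S=3.4700, hold=19.1540 ⇒ V=19.1540 continue  boundary S*=-

price = 19.1540
boundary = - - - 40.1872 51.5616
tree:
19.1540
27.1887 10.2004
37.0967 16.2345 3.3741
48.1628 25.0263 6.3220 0.0000
57.0281 36.7884 11.8454 0.0000 0.0000
63.9377 48.1628 22.1945 0.0000 0.0000 0.0000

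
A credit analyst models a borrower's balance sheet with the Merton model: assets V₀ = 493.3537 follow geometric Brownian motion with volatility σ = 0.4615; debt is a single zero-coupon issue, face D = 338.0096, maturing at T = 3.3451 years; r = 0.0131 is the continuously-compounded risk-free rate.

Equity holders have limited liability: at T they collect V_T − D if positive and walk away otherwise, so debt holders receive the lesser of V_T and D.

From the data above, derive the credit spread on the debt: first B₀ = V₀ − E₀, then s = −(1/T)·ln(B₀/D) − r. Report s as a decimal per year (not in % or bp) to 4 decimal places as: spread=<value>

With assets at 493.3537 and a single debt payment of 338.0096 at 3.3451 years:
d₁ = [ln(V₀/D) + (r + σ²/2)T] / (σ√T)
   = [ln(493.3537/338.0096) + (0.0131 + 0.5·0.4615²)·3.3451] / (0.4615·√3.3451)
   = [0.378152 + 0.400044] / 0.844066 = 0.921962
d₂ = d₁ − σ√T = 0.921962 − 0.844066 = 0.077896
N(d₁) = 0.821726,  N(d₂) = 0.531045,  e^(−rT) = 0.957125
E₀ = V₀·N(d₁) − D·e^(−rT)·N(d₂)
   = 493.3537·0.821726 − 338.0096·0.957125·0.531045 = 233.599155
B₀ = V₀ − E₀ = 493.3537 − 233.599155 = 259.754545
spread = −(1/T)·ln(B₀/D) − r = −(1/3.3451)·ln(259.754545/338.0096) − 0.0131 = 0.06562326

spread=0.0656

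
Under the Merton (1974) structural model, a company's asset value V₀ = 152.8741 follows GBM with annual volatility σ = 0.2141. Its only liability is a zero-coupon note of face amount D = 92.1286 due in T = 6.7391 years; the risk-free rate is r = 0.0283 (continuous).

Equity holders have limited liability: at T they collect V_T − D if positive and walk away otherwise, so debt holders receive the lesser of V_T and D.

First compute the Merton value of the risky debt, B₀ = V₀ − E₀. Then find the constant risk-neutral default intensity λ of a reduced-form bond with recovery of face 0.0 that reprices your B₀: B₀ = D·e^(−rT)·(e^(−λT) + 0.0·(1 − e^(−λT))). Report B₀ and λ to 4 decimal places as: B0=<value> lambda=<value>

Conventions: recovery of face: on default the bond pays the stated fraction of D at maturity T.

Equity is a call on the firm's assets struck at D = 92.1286:
d₁ = [ln(V₀/D) + (r + σ²/2)T] / (σ√T)
   = [ln(152.8741/92.1286) + (0.0283 + 0.5·0.2141²)·6.7391] / (0.2141·√6.7391)
   = [0.506429 + 0.345173] / 0.555799 = 1.532213
d₂ = d₁ − σ√T = 1.532213 − 0.555799 = 0.976414
N(d₁) = 0.937265,  N(d₂) = 0.835570,  e^(−rT) = 0.826367
E₀ = V₀·N(d₁) − D·e^(−rT)·N(d₂)
   = 152.8741·0.937265 − 92.1286·0.826367·0.835570 = 79.669895
B₀ = V₀ − E₀ = 152.8741 − 79.669895 = 73.204205
e^(−λT) = (B₀·e^(rT)/D − 0)/(1 − 0) = (73.2042·1.210116/92.1286 − 0)/1 = 0.96154290
λ = −ln(0.96154290)/6.7391 = 0.005819

B0=73.2042 lambda=0.0058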